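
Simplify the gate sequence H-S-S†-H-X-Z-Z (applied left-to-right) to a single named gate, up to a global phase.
X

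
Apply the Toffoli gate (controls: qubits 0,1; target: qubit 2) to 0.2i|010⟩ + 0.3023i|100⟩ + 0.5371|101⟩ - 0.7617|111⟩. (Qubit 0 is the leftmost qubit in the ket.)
0.2i|010⟩ + 0.3023i|100⟩ + 0.5371|101⟩ - 0.7617|110⟩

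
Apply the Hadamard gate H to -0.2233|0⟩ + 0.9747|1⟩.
0.5313|0⟩ - 0.8471|1⟩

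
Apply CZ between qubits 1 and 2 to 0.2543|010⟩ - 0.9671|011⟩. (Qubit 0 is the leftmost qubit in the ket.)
0.2543|010⟩ + 0.9671|011⟩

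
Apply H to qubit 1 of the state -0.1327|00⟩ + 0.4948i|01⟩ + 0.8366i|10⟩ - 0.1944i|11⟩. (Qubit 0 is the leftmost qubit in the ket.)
(-0.09383 + 0.3499i)|00⟩ + (-0.09383 - 0.3499i)|01⟩ + 0.4541i|10⟩ + 0.729i|11⟩

H on qubit 1 mixes each pair of kets that differ only in qubit 1: amplitudes (a, b) of (|…0…⟩, |…1…⟩) become ((a + b)/√2, (a − b)/√2). Kets absent from the input have amplitude 0.
(|00⟩, |01⟩): (a, b) = (-0.1327, 0.4948i) → ((-0.09383 + 0.3499i), (-0.09383 - 0.3499i))
(|10⟩, |11⟩): (a, b) = (0.8366i, -0.1944i) → (0.4541i, 0.729i)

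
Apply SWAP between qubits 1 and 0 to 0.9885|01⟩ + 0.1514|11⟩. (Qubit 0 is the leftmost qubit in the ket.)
0.9885|10⟩ + 0.1514|11⟩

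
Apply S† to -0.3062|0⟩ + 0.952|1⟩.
-0.3062|0⟩ - 0.952i|1⟩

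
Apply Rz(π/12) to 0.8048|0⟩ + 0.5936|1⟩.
(0.7979 - 0.105i)|0⟩ + (0.5885 + 0.07748i)|1⟩

Rz(π/12) = [[e^(−iθ/2), 0], [0, e^(iθ/2)]] with e^(±iθ/2) = cos(θ/2) ± i·sin(θ/2); θ = π/12, cos(θ/2) ≈ 0.991445, sin(θ/2) ≈ 0.130526.
With a = amp(|0⟩) = 0.8048 and b = amp(|1⟩) = 0.5936:
new amp(|0⟩) = (0.991445 - 0.130526i)·a = (0.7979 - 0.105i)
new amp(|1⟩) = (0.991445 + 0.130526i)·b = (0.5885 + 0.07748i)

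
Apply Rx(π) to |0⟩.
-i|1⟩

Rx(π) = [[cos(θ/2), −i·sin(θ/2)], [−i·sin(θ/2), cos(θ/2)]]; θ = π, cos(θ/2) ≈ 0, sin(θ/2) ≈ 1.
With a = amp(|0⟩) = 1 and b = amp(|1⟩) = 0:
new amp(|0⟩) = (-i)·b = 0
new amp(|1⟩) = (-i)·a = -i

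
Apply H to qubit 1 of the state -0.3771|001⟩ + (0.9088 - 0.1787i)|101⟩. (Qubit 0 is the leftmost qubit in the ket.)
-0.2666|001⟩ - 0.2666|011⟩ + (0.6426 - 0.1264i)|101⟩ + (0.6426 - 0.1264i)|111⟩

H on qubit 1 mixes each pair of kets that differ only in qubit 1: amplitudes (a, b) of (|…0…⟩, |…1…⟩) become ((a + b)/√2, (a − b)/√2). Kets absent from the input have amplitude 0.
(|001⟩, |011⟩): (a, b) = (-0.3771, 0) → (-0.2666, -0.2666)
(|101⟩, |111⟩): (a, b) = ((0.9088 - 0.1787i), 0) → ((0.6426 - 0.1264i), (0.6426 - 0.1264i))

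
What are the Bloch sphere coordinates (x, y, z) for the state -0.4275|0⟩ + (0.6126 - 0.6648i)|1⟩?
(-0.5238, 0.5684, -0.6345)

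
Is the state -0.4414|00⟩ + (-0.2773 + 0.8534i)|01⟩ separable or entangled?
Separable

Writing the state as a|00⟩ + b|01⟩ + c|10⟩ + d|11⟩, it is a product state iff ad − bc = 0.
Here (a, b, c, d) = (-0.4414, (-0.2773 + 0.8534i), 0, 0): ad − bc = (-0.4414)(0) − (-0.2773 + 0.8534i)(0) = 0, so the state is separable.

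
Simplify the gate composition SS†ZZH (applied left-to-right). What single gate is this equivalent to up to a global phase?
H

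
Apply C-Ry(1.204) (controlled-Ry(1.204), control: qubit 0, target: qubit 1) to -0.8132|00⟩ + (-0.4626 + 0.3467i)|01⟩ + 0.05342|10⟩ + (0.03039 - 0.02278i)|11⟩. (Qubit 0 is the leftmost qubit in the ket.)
-0.8132|00⟩ + (-0.4626 + 0.3467i)|01⟩ + (0.02682 + 0.0129i)|10⟩ + (0.0553 - 0.01878i)|11⟩

C-Ry(1.204) leaves the control-|0⟩ kets |00⟩, |01⟩ unchanged and applies Ry(1.204) to qubit 1 on the control-|1⟩ pair (|10⟩, |11⟩).
Ry(1.204) = [[cos(θ/2), −sin(θ/2)], [sin(θ/2), cos(θ/2)]]; θ = 1.204, cos(θ/2) ≈ 0.824205, sin(θ/2) ≈ 0.566292.
With a = amp(|10⟩) = 0.05342 and b = amp(|11⟩) = (0.03039 - 0.02278i):
new amp(|10⟩) = (0.824205)·a + (-0.566292)·b = (0.02682 + 0.0129i)
new amp(|11⟩) = (0.566292)·a + (0.824205)·b = (0.0553 - 0.01878i)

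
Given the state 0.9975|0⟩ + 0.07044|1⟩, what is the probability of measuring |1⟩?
0.004962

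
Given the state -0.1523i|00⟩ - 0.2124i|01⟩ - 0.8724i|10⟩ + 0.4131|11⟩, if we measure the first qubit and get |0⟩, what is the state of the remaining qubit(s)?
-0.5827i|0⟩ - 0.8127i|1⟩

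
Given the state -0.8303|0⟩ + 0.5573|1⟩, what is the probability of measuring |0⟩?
0.6894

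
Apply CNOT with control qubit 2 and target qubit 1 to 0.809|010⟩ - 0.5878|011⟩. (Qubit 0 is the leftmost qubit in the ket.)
-0.5878|001⟩ + 0.809|010⟩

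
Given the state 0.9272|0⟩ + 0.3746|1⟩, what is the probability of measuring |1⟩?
0.1403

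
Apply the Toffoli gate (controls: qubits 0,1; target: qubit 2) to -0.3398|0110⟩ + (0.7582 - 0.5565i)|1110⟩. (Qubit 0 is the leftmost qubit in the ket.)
-0.3398|0110⟩ + (0.7582 - 0.5565i)|1100⟩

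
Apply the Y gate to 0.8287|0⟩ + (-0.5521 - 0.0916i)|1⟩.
(-0.0916 + 0.5521i)|0⟩ + 0.8287i|1⟩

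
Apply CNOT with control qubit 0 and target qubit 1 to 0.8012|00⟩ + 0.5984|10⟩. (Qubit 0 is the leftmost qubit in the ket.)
0.8012|00⟩ + 0.5984|11⟩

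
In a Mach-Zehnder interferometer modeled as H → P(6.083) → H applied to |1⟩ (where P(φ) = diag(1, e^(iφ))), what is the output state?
(0.009985 + 0.09943i)|0⟩ + (0.99 - 0.09943i)|1⟩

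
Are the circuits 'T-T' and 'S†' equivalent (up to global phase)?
No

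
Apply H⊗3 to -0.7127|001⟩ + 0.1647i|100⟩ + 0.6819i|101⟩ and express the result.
(-0.252 + 0.2993i)|000⟩ + (0.252 - 0.1829i)|001⟩ + (-0.252 + 0.2993i)|010⟩ + (0.252 - 0.1829i)|011⟩ + (-0.252 - 0.2993i)|100⟩ + (0.252 + 0.1829i)|101⟩ + (-0.252 - 0.2993i)|110⟩ + (0.252 + 0.1829i)|111⟩

H⊗3 gives amp(|y⟩) = (1/2√2) Σ_x (−1)^(x·y) amp(|x⟩), where x·y is the number of positions in which both x and y have a 1.
|000⟩: (-0.7127 + 0.1647i + 0.6819i)/(2√2) = (-0.252 + 0.2993i)
|001⟩: (0.7127 + 0.1647i - 0.6819i)/(2√2) = (0.252 - 0.1829i)
|010⟩: (-0.7127 + 0.1647i + 0.6819i)/(2√2) = (-0.252 + 0.2993i)
|011⟩: (0.7127 + 0.1647i - 0.6819i)/(2√2) = (0.252 - 0.1829i)
|100⟩: (-0.7127 - 0.1647i - 0.6819i)/(2√2) = (-0.252 - 0.2993i)
|101⟩: (0.7127 - 0.1647i + 0.6819i)/(2√2) = (0.252 + 0.1829i)
|110⟩: (-0.7127 - 0.1647i - 0.6819i)/(2√2) = (-0.252 - 0.2993i)
|111⟩: (0.7127 - 0.1647i + 0.6819i)/(2√2) = (0.252 + 0.1829i)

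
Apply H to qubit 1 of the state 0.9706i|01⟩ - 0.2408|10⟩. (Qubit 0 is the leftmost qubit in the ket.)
0.6863i|00⟩ - 0.6863i|01⟩ - 0.1703|10⟩ - 0.1703|11⟩

H on qubit 1 mixes each pair of kets that differ only in qubit 1: amplitudes (a, b) of (|…0…⟩, |…1…⟩) become ((a + b)/√2, (a − b)/√2). Kets absent from the input have amplitude 0.
(|00⟩, |01⟩): (a, b) = (0, 0.9706i) → (0.6863i, -0.6863i)
(|10⟩, |11⟩): (a, b) = (-0.2408, 0) → (-0.1703, -0.1703)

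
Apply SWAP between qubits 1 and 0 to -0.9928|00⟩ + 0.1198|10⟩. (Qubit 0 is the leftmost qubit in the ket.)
-0.9928|00⟩ + 0.1198|01⟩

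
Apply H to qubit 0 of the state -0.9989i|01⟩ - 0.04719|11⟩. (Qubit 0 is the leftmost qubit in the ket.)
(-0.03337 - 0.7063i)|01⟩ + (0.03337 - 0.7063i)|11⟩

H on qubit 0 mixes each pair of kets that differ only in qubit 0: amplitudes (a, b) of (|…0…⟩, |…1…⟩) become ((a + b)/√2, (a − b)/√2). Kets absent from the input have amplitude 0.
(|01⟩, |11⟩): (a, b) = (-0.9989i, -0.04719) → ((-0.03337 - 0.7063i), (0.03337 - 0.7063i))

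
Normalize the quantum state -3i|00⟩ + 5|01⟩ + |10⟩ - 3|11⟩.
-0.4523i|00⟩ + 0.7538|01⟩ + 0.1508|10⟩ - 0.4523|11⟩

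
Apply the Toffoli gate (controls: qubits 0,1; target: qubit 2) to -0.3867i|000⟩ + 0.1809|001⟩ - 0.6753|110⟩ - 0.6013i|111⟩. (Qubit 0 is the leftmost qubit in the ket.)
-0.3867i|000⟩ + 0.1809|001⟩ - 0.6013i|110⟩ - 0.6753|111⟩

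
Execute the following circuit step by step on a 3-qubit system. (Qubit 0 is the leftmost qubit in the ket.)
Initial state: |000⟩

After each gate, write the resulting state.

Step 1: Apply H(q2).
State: 1/√2|000⟩ + 1/√2|001⟩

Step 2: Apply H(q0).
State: 1/2|000⟩ + 1/2|001⟩ + 1/2|100⟩ + 1/2|101⟩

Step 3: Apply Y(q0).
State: -(1/2)i|000⟩ - (1/2)i|001⟩ + (1/2)i|100⟩ + (1/2)i|101⟩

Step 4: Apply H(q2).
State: -(1/√2)i|000⟩ + (1/√2)i|100⟩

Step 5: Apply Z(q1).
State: -(1/√2)i|000⟩ + (1/√2)i|100⟩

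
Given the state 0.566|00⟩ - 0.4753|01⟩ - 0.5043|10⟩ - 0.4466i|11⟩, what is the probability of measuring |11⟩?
0.1995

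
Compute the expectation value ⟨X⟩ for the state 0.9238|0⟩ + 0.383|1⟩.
0.7076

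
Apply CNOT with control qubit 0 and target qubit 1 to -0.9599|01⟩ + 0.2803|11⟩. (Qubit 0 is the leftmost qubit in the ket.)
-0.9599|01⟩ + 0.2803|10⟩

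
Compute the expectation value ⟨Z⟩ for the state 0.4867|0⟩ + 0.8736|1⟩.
-0.5263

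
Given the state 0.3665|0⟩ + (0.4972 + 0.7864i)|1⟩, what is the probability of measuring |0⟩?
0.1343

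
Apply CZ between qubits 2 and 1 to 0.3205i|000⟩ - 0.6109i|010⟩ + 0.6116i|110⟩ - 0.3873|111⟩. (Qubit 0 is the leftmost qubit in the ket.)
0.3205i|000⟩ - 0.6109i|010⟩ + 0.6116i|110⟩ + 0.3873|111⟩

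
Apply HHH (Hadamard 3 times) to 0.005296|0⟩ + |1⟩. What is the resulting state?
0.7109|0⟩ - 0.7034|1⟩

H² = I, so H^3 = H: a single Hadamard. With (a, b) = (0.005296, 1), H gives ((a + b)/√2, (a − b)/√2) = (0.7109, -0.7034).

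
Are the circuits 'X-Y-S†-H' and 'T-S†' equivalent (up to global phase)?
No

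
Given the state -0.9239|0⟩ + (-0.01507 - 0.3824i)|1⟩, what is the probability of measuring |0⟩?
0.8536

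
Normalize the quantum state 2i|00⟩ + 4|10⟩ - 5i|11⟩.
0.2981i|00⟩ + 0.5963|10⟩ - 0.7454i|11⟩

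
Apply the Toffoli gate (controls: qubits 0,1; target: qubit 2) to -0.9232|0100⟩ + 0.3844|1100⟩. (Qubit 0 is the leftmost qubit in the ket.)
-0.9232|0100⟩ + 0.3844|1110⟩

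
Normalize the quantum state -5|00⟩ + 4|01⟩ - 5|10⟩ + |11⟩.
-0.6108|00⟩ + 0.4887|01⟩ - 0.6108|10⟩ + 0.1222|11⟩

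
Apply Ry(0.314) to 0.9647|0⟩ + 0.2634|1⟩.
0.9117|0⟩ + 0.411|1⟩

Ry(0.314) = [[cos(θ/2), −sin(θ/2)], [sin(θ/2), cos(θ/2)]]; θ = 0.314, cos(θ/2) ≈ 0.987701, sin(θ/2) ≈ 0.156356.
With a = amp(|0⟩) = 0.9647 and b = amp(|1⟩) = 0.2634:
new amp(|0⟩) = (0.987701)·a + (-0.156356)·b = 0.9117
new amp(|1⟩) = (0.156356)·a + (0.987701)·b = 0.411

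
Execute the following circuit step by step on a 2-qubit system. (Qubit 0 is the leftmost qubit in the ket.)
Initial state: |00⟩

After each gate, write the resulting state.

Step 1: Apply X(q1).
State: |01⟩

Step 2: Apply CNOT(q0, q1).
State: |01⟩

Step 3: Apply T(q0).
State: |01⟩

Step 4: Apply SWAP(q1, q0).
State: |10⟩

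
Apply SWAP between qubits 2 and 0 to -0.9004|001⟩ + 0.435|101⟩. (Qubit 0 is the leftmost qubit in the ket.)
-0.9004|100⟩ + 0.435|101⟩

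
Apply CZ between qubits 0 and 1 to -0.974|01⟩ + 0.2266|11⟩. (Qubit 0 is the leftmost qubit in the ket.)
-0.974|01⟩ - 0.2266|11⟩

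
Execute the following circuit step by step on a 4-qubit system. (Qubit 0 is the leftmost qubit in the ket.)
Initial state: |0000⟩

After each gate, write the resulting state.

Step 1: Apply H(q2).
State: 1/√2|0000⟩ + 1/√2|0010⟩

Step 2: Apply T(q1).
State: 1/√2|0000⟩ + 1/√2|0010⟩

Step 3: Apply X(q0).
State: 1/√2|1000⟩ + 1/√2|1010⟩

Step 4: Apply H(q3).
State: 1/2|1000⟩ + 1/2|1001⟩ + 1/2|1010⟩ + 1/2|1011⟩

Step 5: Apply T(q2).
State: 1/2|1000⟩ + 1/2|1001⟩ + (1/√8 + (1/√8)i)|1010⟩ + (1/√8 + (1/√8)i)|1011⟩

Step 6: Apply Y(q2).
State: (1/√8 - (1/√8)i)|1000⟩ + (1/√8 - (1/√8)i)|1001⟩ + (1/2)i|1010⟩ + (1/2)i|1011⟩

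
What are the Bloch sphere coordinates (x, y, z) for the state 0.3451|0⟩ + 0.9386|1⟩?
(0.6478, 0, -0.7619)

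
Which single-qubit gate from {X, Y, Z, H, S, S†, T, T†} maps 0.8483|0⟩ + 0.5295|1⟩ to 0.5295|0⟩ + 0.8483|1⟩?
X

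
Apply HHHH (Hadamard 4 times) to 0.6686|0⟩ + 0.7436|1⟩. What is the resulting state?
0.6686|0⟩ + 0.7436|1⟩

H² = I, so an even number of Hadamards cancels: H^4 = I and the state is unchanged.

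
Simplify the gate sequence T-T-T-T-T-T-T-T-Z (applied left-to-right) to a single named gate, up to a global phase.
Z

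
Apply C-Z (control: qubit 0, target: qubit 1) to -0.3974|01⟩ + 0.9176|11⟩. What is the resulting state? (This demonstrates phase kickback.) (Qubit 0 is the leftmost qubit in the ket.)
-0.3974|01⟩ - 0.9176|11⟩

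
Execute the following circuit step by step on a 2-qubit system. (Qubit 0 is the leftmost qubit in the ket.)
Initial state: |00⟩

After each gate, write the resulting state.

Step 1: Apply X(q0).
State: |10⟩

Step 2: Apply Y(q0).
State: -i|00⟩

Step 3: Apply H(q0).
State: -(1/√2)i|00⟩ - (1/√2)i|10⟩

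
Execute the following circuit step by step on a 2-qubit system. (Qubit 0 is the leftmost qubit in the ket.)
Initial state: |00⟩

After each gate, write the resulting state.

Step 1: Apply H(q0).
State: 1/√2|00⟩ + 1/√2|10⟩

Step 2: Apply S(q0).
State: 1/√2|00⟩ + (1/√2)i|10⟩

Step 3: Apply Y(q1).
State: (1/√2)i|01⟩ - 1/√2|11⟩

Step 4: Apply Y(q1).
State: 1/√2|00⟩ + (1/√2)i|10⟩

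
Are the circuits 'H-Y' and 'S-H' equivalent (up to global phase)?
No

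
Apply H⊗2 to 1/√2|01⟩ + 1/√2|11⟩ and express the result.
1/√2|00⟩ - 1/√2|01⟩

H⊗2 gives amp(|y⟩) = (1/2) Σ_x (−1)^(x·y) amp(|x⟩), where x·y is the number of positions in which both x and y have a 1.
|00⟩: (1/√2 + 1/√2)/2 = 1/√2
|01⟩: (-1/√2 - 1/√2)/2 = -1/√2
|10⟩: (1/√2 - 1/√2)/2 = 0
|11⟩: (-1/√2 + 1/√2)/2 = 0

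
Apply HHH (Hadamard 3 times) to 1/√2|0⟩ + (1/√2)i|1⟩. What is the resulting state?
(1/2 + (1/2)i)|0⟩ + (1/2 - (1/2)i)|1⟩

H² = I, so H^3 = H: a single Hadamard. With (a, b) = (1/√2, (1/√2)i), H gives ((a + b)/√2, (a − b)/√2) = ((1/2 + (1/2)i), (1/2 - (1/2)i)).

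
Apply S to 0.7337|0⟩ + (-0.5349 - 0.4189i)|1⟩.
0.7337|0⟩ + (0.4189 - 0.5349i)|1⟩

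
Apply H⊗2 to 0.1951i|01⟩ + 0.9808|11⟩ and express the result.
(0.4904 + 0.09755i)|00⟩ + (-0.4904 - 0.09755i)|01⟩ + (-0.4904 + 0.09755i)|10⟩ + (0.4904 - 0.09755i)|11⟩

H⊗2 gives amp(|y⟩) = (1/2) Σ_x (−1)^(x·y) amp(|x⟩), where x·y is the number of positions in which both x and y have a 1.
|00⟩: (0.1951i + 0.9808)/2 = (0.4904 + 0.09755i)
|01⟩: (-0.1951i - 0.9808)/2 = (-0.4904 - 0.09755i)
|10⟩: (0.1951i - 0.9808)/2 = (-0.4904 + 0.09755i)
|11⟩: (-0.1951i + 0.9808)/2 = (0.4904 - 0.09755i)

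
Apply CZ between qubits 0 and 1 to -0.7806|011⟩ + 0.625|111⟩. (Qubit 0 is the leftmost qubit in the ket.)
-0.7806|011⟩ - 0.625|111⟩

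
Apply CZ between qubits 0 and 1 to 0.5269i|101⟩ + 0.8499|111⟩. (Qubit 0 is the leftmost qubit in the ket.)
0.5269i|101⟩ - 0.8499|111⟩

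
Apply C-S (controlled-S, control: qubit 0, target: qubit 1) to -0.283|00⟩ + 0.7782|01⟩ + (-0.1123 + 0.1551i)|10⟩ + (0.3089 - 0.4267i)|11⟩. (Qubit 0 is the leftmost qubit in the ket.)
-0.283|00⟩ + 0.7782|01⟩ + (-0.1123 + 0.1551i)|10⟩ + (0.4267 + 0.3089i)|11⟩

C-S leaves the control-|0⟩ kets |00⟩, |01⟩ unchanged and applies S to qubit 1 on the control-|1⟩ pair (|10⟩, |11⟩).
S = [[1, 0], [0, i]].
With a = amp(|10⟩) = (-0.1123 + 0.1551i) and b = amp(|11⟩) = (0.3089 - 0.4267i):
new amp(|10⟩) = (1)·a = (-0.1123 + 0.1551i)
new amp(|11⟩) = (i)·b = (0.4267 + 0.3089i)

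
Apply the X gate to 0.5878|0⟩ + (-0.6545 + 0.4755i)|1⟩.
(-0.6545 + 0.4755i)|0⟩ + 0.5878|1⟩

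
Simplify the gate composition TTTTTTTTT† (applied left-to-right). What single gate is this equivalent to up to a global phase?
T†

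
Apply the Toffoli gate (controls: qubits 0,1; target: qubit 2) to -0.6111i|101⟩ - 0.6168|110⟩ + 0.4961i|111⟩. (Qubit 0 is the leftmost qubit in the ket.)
-0.6111i|101⟩ + 0.4961i|110⟩ - 0.6168|111⟩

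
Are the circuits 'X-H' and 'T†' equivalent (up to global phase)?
No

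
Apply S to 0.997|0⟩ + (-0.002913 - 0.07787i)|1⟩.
0.997|0⟩ + (0.07787 - 0.002913i)|1⟩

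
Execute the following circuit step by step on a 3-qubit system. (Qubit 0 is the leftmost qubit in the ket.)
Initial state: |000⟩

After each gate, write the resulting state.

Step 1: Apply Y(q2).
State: i|001⟩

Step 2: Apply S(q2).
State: -|001⟩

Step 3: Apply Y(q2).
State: i|000⟩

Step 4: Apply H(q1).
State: (1/√2)i|000⟩ + (1/√2)i|010⟩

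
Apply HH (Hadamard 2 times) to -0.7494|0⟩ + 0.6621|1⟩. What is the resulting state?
-0.7494|0⟩ + 0.6621|1⟩

H² = I, so an even number of Hadamards cancels: H^2 = I and the state is unchanged.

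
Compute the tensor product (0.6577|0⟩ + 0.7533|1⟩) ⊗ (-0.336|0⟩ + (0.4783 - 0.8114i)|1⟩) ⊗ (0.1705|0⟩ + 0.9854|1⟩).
-0.03768|000⟩ - 0.2178|001⟩ + (0.05364 - 0.09099i)|010⟩ + (0.31 - 0.5259i)|011⟩ - 0.04316|100⟩ - 0.2494|101⟩ + (0.06143 - 0.1042i)|110⟩ + (0.355 - 0.6023i)|111⟩

amp(|b₁b₂…⟩) = product of the factor amplitudes for bits b₁, b₂, …; only kets whose every factor amplitude is nonzero survive.
|000⟩: (0.6577)(-0.336)(0.1705) = -0.03768
|001⟩: (0.6577)(-0.336)(0.9854) = -0.2178
|010⟩: (0.6577)(0.4783 - 0.8114i)(0.1705) = (0.05364 - 0.09099i)
|011⟩: (0.6577)(0.4783 - 0.8114i)(0.9854) = (0.31 - 0.5259i)
|100⟩: (0.7533)(-0.336)(0.1705) = -0.04316
|101⟩: (0.7533)(-0.336)(0.9854) = -0.2494
|110⟩: (0.7533)(0.4783 - 0.8114i)(0.1705) = (0.06143 - 0.1042i)
|111⟩: (0.7533)(0.4783 - 0.8114i)(0.9854) = (0.355 - 0.6023i)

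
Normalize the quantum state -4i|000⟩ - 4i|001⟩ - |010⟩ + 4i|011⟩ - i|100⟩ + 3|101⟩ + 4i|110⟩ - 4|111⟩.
-0.4193i|000⟩ - 0.4193i|001⟩ - 0.1048|010⟩ + 0.4193i|011⟩ - 0.1048i|100⟩ + 0.3145|101⟩ + 0.4193i|110⟩ - 0.4193|111⟩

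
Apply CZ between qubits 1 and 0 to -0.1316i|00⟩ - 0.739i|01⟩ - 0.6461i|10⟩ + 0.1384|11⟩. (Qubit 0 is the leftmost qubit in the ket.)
-0.1316i|00⟩ - 0.739i|01⟩ - 0.6461i|10⟩ - 0.1384|11⟩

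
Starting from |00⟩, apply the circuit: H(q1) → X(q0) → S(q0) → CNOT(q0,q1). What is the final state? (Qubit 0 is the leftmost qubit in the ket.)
(1/√2)i|10⟩ + (1/√2)i|11⟩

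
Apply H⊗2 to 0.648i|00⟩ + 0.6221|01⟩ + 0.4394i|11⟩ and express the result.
(0.3111 + 0.5437i)|00⟩ + (-0.3111 + 0.1043i)|01⟩ + (0.3111 + 0.1043i)|10⟩ + (-0.3111 + 0.5437i)|11⟩

H⊗2 gives amp(|y⟩) = (1/2) Σ_x (−1)^(x·y) amp(|x⟩), where x·y is the number of positions in which both x and y have a 1.
|00⟩: (0.648i + 0.6221 + 0.4394i)/2 = (0.3111 + 0.5437i)
|01⟩: (0.648i - 0.6221 - 0.4394i)/2 = (-0.3111 + 0.1043i)
|10⟩: (0.648i + 0.6221 - 0.4394i)/2 = (0.3111 + 0.1043i)
|11⟩: (0.648i - 0.6221 + 0.4394i)/2 = (-0.3111 + 0.5437i)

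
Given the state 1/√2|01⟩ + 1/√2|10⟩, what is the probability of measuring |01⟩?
1/2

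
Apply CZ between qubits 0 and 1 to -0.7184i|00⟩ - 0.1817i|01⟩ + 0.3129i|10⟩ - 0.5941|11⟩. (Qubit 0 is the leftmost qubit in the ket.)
-0.7184i|00⟩ - 0.1817i|01⟩ + 0.3129i|10⟩ + 0.5941|11⟩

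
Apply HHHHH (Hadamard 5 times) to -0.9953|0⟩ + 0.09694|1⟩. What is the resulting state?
-0.6352|0⟩ - 0.7723|1⟩

H² = I, so H^5 = H: a single Hadamard. With (a, b) = (-0.9953, 0.09694), H gives ((a + b)/√2, (a − b)/√2) = (-0.6352, -0.7723).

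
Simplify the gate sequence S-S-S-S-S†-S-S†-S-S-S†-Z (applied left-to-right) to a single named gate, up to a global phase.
Z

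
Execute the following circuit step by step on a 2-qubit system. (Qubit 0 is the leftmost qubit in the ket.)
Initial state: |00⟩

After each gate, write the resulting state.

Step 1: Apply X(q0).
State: |10⟩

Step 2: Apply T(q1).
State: |10⟩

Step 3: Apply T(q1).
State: |10⟩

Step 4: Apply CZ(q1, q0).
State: |10⟩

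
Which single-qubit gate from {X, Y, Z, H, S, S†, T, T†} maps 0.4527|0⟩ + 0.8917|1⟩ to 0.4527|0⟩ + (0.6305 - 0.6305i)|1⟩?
T†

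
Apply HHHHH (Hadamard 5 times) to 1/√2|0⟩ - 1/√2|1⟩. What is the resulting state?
|1⟩

H² = I, so H^5 = H: a single Hadamard. With (a, b) = (1/√2, -1/√2), H gives ((a + b)/√2, (a − b)/√2) = (0, 1).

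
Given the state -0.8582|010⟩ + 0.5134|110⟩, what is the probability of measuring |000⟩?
0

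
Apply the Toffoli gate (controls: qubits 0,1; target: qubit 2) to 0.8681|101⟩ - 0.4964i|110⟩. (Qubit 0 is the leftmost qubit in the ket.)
0.8681|101⟩ - 0.4964i|111⟩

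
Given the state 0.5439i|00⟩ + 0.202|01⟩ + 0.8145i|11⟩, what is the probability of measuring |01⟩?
0.0408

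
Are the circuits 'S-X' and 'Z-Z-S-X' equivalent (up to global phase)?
Yes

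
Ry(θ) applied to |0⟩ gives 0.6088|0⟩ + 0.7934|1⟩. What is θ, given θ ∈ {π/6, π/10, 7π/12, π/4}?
7π/12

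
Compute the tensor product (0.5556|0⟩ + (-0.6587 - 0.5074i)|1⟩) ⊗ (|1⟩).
0.5556|01⟩ + (-0.6587 - 0.5074i)|11⟩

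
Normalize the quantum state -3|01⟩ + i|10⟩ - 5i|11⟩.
-0.5071|01⟩ + 0.169i|10⟩ - 0.8452i|11⟩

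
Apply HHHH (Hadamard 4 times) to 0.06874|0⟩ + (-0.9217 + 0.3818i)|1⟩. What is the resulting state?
0.06874|0⟩ + (-0.9217 + 0.3818i)|1⟩

H² = I, so an even number of Hadamards cancels: H^4 = I and the state is unchanged.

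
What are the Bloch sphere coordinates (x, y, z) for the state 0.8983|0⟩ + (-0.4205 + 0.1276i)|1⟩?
(-0.7555, 0.2292, 0.6138)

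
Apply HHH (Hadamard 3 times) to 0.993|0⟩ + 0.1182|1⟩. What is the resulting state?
0.7857|0⟩ + 0.6186|1⟩

H² = I, so H^3 = H: a single Hadamard. With (a, b) = (0.993, 0.1182), H gives ((a + b)/√2, (a − b)/√2) = (0.7857, 0.6186).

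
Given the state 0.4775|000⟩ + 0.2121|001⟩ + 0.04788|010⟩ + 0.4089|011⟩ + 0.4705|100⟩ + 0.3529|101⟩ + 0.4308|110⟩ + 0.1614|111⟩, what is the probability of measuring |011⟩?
0.1672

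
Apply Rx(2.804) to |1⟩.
-0.9858i|0⟩ + 0.168|1⟩

Rx(2.804) = [[cos(θ/2), −i·sin(θ/2)], [−i·sin(θ/2), cos(θ/2)]]; θ = 2.804, cos(θ/2) ≈ 0.167996, sin(θ/2) ≈ 0.985788.
With a = amp(|0⟩) = 0 and b = amp(|1⟩) = 1:
new amp(|0⟩) = (0.167996)·a + (-0.985788i)·b = -0.9858i
new amp(|1⟩) = (-0.985788i)·a + (0.167996)·b = 0.168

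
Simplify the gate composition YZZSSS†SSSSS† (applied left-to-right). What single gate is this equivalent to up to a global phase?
Y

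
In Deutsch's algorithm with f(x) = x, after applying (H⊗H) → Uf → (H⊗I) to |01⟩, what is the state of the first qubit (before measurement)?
|1⟩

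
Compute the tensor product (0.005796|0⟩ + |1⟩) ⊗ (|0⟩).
0.005796|00⟩ + |10⟩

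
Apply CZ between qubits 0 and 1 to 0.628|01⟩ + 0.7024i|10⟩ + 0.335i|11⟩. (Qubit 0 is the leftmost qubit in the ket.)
0.628|01⟩ + 0.7024i|10⟩ - 0.335i|11⟩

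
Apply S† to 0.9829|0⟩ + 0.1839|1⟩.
0.9829|0⟩ - 0.1839i|1⟩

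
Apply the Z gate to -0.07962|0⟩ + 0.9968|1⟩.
-0.07962|0⟩ - 0.9968|1⟩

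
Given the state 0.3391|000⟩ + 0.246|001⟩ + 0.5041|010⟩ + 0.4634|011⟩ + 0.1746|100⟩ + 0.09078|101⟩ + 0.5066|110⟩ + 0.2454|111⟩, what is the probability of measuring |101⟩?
0.008241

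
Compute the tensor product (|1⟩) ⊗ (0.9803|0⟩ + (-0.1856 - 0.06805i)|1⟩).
0.9803|10⟩ + (-0.1856 - 0.06805i)|11⟩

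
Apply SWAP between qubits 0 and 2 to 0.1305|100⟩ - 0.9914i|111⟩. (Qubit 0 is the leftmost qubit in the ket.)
0.1305|001⟩ - 0.9914i|111⟩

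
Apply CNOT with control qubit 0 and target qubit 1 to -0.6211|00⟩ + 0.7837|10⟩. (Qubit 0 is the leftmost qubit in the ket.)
-0.6211|00⟩ + 0.7837|11⟩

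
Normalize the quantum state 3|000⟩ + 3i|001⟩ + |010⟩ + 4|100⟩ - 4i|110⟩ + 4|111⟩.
0.3665|000⟩ + 0.3665i|001⟩ + 0.1222|010⟩ + 0.4887|100⟩ - 0.4887i|110⟩ + 0.4887|111⟩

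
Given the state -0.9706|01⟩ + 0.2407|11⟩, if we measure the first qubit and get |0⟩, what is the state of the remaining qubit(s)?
-|1⟩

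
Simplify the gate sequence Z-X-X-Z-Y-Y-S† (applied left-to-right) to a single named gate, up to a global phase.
S†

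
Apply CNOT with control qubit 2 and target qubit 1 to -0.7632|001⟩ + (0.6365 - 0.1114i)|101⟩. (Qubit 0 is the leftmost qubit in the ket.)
-0.7632|011⟩ + (0.6365 - 0.1114i)|111⟩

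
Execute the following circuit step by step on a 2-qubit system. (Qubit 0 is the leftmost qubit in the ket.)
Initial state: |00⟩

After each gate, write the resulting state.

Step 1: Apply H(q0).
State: 1/√2|00⟩ + 1/√2|10⟩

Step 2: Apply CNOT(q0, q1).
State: 1/√2|00⟩ + 1/√2|11⟩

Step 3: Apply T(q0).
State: 1/√2|00⟩ + (1/2 + (1/2)i)|11⟩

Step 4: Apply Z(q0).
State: 1/√2|00⟩ + (-1/2 - (1/2)i)|11⟩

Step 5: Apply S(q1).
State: 1/√2|00⟩ + (1/2 - (1/2)i)|11⟩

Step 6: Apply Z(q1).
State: 1/√2|00⟩ + (-1/2 + (1/2)i)|11⟩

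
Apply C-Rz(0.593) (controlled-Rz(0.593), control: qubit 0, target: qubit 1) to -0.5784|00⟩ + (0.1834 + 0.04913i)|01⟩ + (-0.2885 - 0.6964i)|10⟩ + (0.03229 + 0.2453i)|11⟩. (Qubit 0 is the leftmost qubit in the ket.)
-0.5784|00⟩ + (0.1834 + 0.04913i)|01⟩ + (-0.4794 - 0.5817i)|10⟩ + (-0.04079 + 0.244i)|11⟩

C-Rz(0.593) leaves the control-|0⟩ kets |00⟩, |01⟩ unchanged and applies Rz(0.593) to qubit 1 on the control-|1⟩ pair (|10⟩, |11⟩).
Rz(0.593) = [[e^(−iθ/2), 0], [0, e^(iθ/2)]] with e^(±iθ/2) = cos(θ/2) ± i·sin(θ/2); θ = 0.593, cos(θ/2) ≈ 0.956365, sin(θ/2) ≈ 0.292175.
With a = amp(|10⟩) = (-0.2885 - 0.6964i) and b = amp(|11⟩) = (0.03229 + 0.2453i):
new amp(|10⟩) = (0.956365 - 0.292175i)·a = (-0.4794 - 0.5817i)
new amp(|11⟩) = (0.956365 + 0.292175i)·b = (-0.04079 + 0.244i)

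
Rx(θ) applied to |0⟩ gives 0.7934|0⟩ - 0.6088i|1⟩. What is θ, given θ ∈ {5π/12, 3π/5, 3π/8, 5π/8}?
5π/12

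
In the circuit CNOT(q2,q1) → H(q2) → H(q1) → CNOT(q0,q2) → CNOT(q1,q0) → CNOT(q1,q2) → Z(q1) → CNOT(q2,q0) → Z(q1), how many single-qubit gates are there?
4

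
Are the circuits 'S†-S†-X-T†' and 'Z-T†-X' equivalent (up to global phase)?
No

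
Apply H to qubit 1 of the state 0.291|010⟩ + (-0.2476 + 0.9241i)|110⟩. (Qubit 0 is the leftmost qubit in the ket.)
0.2058|000⟩ - 0.2058|010⟩ + (-0.1751 + 0.6534i)|100⟩ + (0.1751 - 0.6534i)|110⟩

H on qubit 1 mixes each pair of kets that differ only in qubit 1: amplitudes (a, b) of (|…0…⟩, |…1…⟩) become ((a + b)/√2, (a − b)/√2). Kets absent from the input have amplitude 0.
(|000⟩, |010⟩): (a, b) = (0, 0.291) → (0.2058, -0.2058)
(|100⟩, |110⟩): (a, b) = (0, (-0.2476 + 0.9241i)) → ((-0.1751 + 0.6534i), (0.1751 - 0.6534i))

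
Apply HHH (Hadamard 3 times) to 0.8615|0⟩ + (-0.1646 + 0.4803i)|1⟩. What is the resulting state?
(0.4928 + 0.3396i)|0⟩ + (0.7256 - 0.3396i)|1⟩

H² = I, so H^3 = H: a single Hadamard. With (a, b) = (0.8615, (-0.1646 + 0.4803i)), H gives ((a + b)/√2, (a − b)/√2) = ((0.4928 + 0.3396i), (0.7256 - 0.3396i)).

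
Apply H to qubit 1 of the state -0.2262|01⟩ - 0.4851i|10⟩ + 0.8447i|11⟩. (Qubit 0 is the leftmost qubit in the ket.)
-0.1599|00⟩ + 0.1599|01⟩ + 0.2543i|10⟩ - 0.9403i|11⟩

H on qubit 1 mixes each pair of kets that differ only in qubit 1: amplitudes (a, b) of (|…0…⟩, |…1…⟩) become ((a + b)/√2, (a − b)/√2). Kets absent from the input have amplitude 0.
(|00⟩, |01⟩): (a, b) = (0, -0.2262) → (-0.1599, 0.1599)
(|10⟩, |11⟩): (a, b) = (-0.4851i, 0.8447i) → (0.2543i, -0.9403i)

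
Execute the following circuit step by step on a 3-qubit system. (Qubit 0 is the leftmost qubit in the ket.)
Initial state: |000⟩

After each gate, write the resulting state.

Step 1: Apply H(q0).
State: 1/√2|000⟩ + 1/√2|100⟩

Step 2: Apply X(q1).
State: 1/√2|010⟩ + 1/√2|110⟩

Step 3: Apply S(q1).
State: (1/√2)i|010⟩ + (1/√2)i|110⟩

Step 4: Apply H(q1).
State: (1/2)i|000⟩ - (1/2)i|010⟩ + (1/2)i|100⟩ - (1/2)i|110⟩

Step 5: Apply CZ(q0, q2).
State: (1/2)i|000⟩ - (1/2)i|010⟩ + (1/2)i|100⟩ - (1/2)i|110⟩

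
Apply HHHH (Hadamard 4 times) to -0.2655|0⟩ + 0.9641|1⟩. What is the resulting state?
-0.2655|0⟩ + 0.9641|1⟩

H² = I, so an even number of Hadamards cancels: H^4 = I and the state is unchanged.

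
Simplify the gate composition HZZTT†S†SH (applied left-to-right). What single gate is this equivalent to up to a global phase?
I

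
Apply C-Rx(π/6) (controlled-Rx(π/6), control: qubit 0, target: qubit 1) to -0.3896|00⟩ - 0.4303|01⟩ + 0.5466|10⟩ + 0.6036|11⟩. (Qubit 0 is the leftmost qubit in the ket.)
-0.3896|00⟩ - 0.4303|01⟩ + (0.528 - 0.1562i)|10⟩ + (0.583 - 0.1415i)|11⟩

C-Rx(π/6) leaves the control-|0⟩ kets |00⟩, |01⟩ unchanged and applies Rx(π/6) to qubit 1 on the control-|1⟩ pair (|10⟩, |11⟩).
Rx(π/6) = [[cos(θ/2), −i·sin(θ/2)], [−i·sin(θ/2), cos(θ/2)]]; θ = π/6, cos(θ/2) ≈ 0.965926, sin(θ/2) ≈ 0.258819.
With a = amp(|10⟩) = 0.5466 and b = amp(|11⟩) = 0.6036:
new amp(|10⟩) = (0.965926)·a + (-0.258819i)·b = (0.528 - 0.1562i)
new amp(|11⟩) = (-0.258819i)·a + (0.965926)·b = (0.583 - 0.1415i)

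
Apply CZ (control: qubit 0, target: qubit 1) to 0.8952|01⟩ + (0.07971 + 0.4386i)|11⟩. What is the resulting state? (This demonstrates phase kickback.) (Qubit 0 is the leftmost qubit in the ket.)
0.8952|01⟩ + (-0.07971 - 0.4386i)|11⟩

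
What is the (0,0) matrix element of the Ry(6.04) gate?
-0.9926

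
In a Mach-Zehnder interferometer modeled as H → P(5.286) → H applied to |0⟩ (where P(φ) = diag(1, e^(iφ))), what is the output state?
(0.7713 - 0.42i)|0⟩ + (0.2287 + 0.42i)|1⟩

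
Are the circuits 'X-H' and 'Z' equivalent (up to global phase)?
No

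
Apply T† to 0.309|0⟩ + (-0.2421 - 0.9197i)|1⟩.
0.309|0⟩ + (-0.8215 - 0.4791i)|1⟩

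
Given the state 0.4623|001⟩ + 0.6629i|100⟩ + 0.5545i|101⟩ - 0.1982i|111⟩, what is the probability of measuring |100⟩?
0.4394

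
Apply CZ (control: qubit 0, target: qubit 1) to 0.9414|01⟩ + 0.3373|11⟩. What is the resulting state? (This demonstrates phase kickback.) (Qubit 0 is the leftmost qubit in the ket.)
0.9414|01⟩ - 0.3373|11⟩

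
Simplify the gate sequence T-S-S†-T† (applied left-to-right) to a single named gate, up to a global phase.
I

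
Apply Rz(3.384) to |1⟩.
(-0.1209 + 0.9927i)|1⟩

Rz(3.384) = [[e^(−iθ/2), 0], [0, e^(iθ/2)]] with e^(±iθ/2) = cos(θ/2) ± i·sin(θ/2); θ = 3.384, cos(θ/2) ≈ -0.120907, sin(θ/2) ≈ 0.992664.
With a = amp(|0⟩) = 0 and b = amp(|1⟩) = 1:
new amp(|0⟩) = (-0.120907 - 0.992664i)·a = 0
new amp(|1⟩) = (-0.120907 + 0.992664i)·b = (-0.1209 + 0.9927i)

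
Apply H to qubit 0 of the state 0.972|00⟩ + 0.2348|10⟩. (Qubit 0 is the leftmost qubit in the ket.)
0.8533|00⟩ + 0.5213|10⟩

H on qubit 0 mixes each pair of kets that differ only in qubit 0: amplitudes (a, b) of (|…0…⟩, |…1…⟩) become ((a + b)/√2, (a − b)/√2). Kets absent from the input have amplitude 0.
(|00⟩, |10⟩): (a, b) = (0.972, 0.2348) → (0.8533, 0.5213)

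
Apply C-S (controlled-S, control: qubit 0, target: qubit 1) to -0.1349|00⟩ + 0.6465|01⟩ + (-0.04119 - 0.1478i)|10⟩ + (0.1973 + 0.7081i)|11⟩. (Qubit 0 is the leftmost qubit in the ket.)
-0.1349|00⟩ + 0.6465|01⟩ + (-0.04119 - 0.1478i)|10⟩ + (-0.7081 + 0.1973i)|11⟩

C-S leaves the control-|0⟩ kets |00⟩, |01⟩ unchanged and applies S to qubit 1 on the control-|1⟩ pair (|10⟩, |11⟩).
S = [[1, 0], [0, i]].
With a = amp(|10⟩) = (-0.04119 - 0.1478i) and b = amp(|11⟩) = (0.1973 + 0.7081i):
new amp(|10⟩) = (1)·a = (-0.04119 - 0.1478i)
new amp(|11⟩) = (i)·b = (-0.7081 + 0.1973i)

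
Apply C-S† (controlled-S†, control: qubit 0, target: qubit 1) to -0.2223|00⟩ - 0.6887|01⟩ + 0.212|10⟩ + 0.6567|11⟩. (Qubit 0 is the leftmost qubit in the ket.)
-0.2223|00⟩ - 0.6887|01⟩ + 0.212|10⟩ - 0.6567i|11⟩

C-S† leaves the control-|0⟩ kets |00⟩, |01⟩ unchanged and applies S† to qubit 1 on the control-|1⟩ pair (|10⟩, |11⟩).
S† = [[1, 0], [0, -i]].
With a = amp(|10⟩) = 0.212 and b = amp(|11⟩) = 0.6567:
new amp(|10⟩) = (1)·a = 0.212
new amp(|11⟩) = (-i)·b = -0.6567i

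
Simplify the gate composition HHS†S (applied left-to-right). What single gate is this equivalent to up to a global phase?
I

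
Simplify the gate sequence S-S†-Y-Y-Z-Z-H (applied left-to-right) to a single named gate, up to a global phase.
H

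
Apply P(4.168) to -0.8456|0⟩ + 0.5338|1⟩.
-0.8456|0⟩ + (-0.2765 - 0.4566i)|1⟩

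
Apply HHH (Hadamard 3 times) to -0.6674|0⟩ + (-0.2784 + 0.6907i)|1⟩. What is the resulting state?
(-0.6688 + 0.4884i)|0⟩ + (-0.2751 - 0.4884i)|1⟩

H² = I, so H^3 = H: a single Hadamard. With (a, b) = (-0.6674, (-0.2784 + 0.6907i)), H gives ((a + b)/√2, (a − b)/√2) = ((-0.6688 + 0.4884i), (-0.2751 - 0.4884i)).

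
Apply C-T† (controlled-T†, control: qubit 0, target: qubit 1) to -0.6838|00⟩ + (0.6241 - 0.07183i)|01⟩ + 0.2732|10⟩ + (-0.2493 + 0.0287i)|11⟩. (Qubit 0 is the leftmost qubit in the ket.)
-0.6838|00⟩ + (0.6241 - 0.07183i)|01⟩ + 0.2732|10⟩ + (-0.156 + 0.1966i)|11⟩

C-T† leaves the control-|0⟩ kets |00⟩, |01⟩ unchanged and applies T† to qubit 1 on the control-|1⟩ pair (|10⟩, |11⟩).
T† = [[1, 0], [0, (1/√2 - (1/√2)i)]].
With a = amp(|10⟩) = 0.2732 and b = amp(|11⟩) = (-0.2493 + 0.0287i):
new amp(|10⟩) = (1)·a = 0.2732
new amp(|11⟩) = (1/√2 - (1/√2)i)·b = (-0.156 + 0.1966i)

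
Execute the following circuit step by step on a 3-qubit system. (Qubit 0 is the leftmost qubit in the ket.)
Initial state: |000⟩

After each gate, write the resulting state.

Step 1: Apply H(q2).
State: 1/√2|000⟩ + 1/√2|001⟩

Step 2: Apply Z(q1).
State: 1/√2|000⟩ + 1/√2|001⟩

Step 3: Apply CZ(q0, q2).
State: 1/√2|000⟩ + 1/√2|001⟩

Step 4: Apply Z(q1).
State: 1/√2|000⟩ + 1/√2|001⟩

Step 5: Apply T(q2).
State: 1/√2|000⟩ + (1/2 + (1/2)i)|001⟩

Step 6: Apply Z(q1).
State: 1/√2|000⟩ + (1/2 + (1/2)i)|001⟩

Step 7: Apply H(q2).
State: (0.8536 + (1/√8)i)|000⟩ + (0.1464 - (1/√8)i)|001⟩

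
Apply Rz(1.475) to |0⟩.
(0.7402 - 0.6724i)|0⟩

Rz(1.475) = [[e^(−iθ/2), 0], [0, e^(iθ/2)]] with e^(±iθ/2) = cos(θ/2) ± i·sin(θ/2); θ = 1.475, cos(θ/2) ≈ 0.740152, sin(θ/2) ≈ 0.67244.
With a = amp(|0⟩) = 1 and b = amp(|1⟩) = 0:
new amp(|0⟩) = (0.740152 - 0.67244i)·a = (0.7402 - 0.6724i)
new amp(|1⟩) = (0.740152 + 0.67244i)·b = 0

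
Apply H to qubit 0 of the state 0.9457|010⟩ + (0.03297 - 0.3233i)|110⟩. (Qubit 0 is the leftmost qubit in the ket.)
(0.692 - 0.2286i)|010⟩ + (0.6454 + 0.2286i)|110⟩

H on qubit 0 mixes each pair of kets that differ only in qubit 0: amplitudes (a, b) of (|…0…⟩, |…1…⟩) become ((a + b)/√2, (a − b)/√2). Kets absent from the input have amplitude 0.
(|010⟩, |110⟩): (a, b) = (0.9457, (0.03297 - 0.3233i)) → ((0.692 - 0.2286i), (0.6454 + 0.2286i))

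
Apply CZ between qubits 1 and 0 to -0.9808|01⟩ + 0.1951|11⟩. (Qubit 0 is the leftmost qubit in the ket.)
-0.9808|01⟩ - 0.1951|11⟩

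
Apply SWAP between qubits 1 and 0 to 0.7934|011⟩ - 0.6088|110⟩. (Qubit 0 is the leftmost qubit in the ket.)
0.7934|101⟩ - 0.6088|110⟩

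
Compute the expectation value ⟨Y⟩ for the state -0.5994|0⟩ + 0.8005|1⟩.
0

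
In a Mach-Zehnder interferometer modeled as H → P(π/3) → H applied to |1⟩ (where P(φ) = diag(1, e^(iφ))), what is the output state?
(0.25 - 0.433i)|0⟩ + (0.75 + 0.433i)|1⟩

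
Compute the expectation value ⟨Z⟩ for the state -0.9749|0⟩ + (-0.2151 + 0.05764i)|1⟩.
0.9008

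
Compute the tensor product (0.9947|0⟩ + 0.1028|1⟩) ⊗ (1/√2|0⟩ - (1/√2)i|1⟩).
0.7034|00⟩ - 0.7034i|01⟩ + 0.07269|10⟩ - 0.07269i|11⟩

amp(|b₁b₂…⟩) = product of the factor amplitudes for bits b₁, b₂, …; only kets whose every factor amplitude is nonzero survive.
|00⟩: (0.9947)(1/√2) = 0.7034
|01⟩: (0.9947)(-(1/√2)i) = -0.7034i
|10⟩: (0.1028)(1/√2) = 0.07269
|11⟩: (0.1028)(-(1/√2)i) = -0.07269i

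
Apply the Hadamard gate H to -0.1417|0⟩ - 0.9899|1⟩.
-0.8002|0⟩ + 0.5998|1⟩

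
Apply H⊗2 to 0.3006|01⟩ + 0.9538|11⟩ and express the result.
0.6272|00⟩ - 0.6272|01⟩ - 0.3266|10⟩ + 0.3266|11⟩

H⊗2 gives amp(|y⟩) = (1/2) Σ_x (−1)^(x·y) amp(|x⟩), where x·y is the number of positions in which both x and y have a 1.
|00⟩: (0.3006 + 0.9538)/2 = 0.6272
|01⟩: (-0.3006 - 0.9538)/2 = -0.6272
|10⟩: (0.3006 - 0.9538)/2 = -0.3266
|11⟩: (-0.3006 + 0.9538)/2 = 0.3266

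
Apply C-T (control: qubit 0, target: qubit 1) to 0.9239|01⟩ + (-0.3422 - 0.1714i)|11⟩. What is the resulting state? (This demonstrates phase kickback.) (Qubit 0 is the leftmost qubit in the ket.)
0.9239|01⟩ + (-0.1208 - 0.3632i)|11⟩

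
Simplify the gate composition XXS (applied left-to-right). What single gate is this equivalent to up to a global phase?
S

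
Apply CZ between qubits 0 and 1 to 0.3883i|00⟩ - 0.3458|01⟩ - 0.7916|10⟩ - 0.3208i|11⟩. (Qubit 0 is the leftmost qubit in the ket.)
0.3883i|00⟩ - 0.3458|01⟩ - 0.7916|10⟩ + 0.3208i|11⟩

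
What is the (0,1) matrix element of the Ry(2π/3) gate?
-0.866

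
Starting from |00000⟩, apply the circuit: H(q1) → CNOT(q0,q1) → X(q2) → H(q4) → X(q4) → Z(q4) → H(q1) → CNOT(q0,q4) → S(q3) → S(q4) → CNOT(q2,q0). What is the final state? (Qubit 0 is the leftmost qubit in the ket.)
1/√2|10100⟩ - (1/√2)i|10101⟩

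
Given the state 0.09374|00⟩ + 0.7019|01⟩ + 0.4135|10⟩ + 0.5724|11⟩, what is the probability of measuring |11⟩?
0.3276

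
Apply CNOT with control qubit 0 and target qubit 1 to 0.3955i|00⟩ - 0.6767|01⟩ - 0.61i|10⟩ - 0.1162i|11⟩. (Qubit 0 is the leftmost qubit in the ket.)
0.3955i|00⟩ - 0.6767|01⟩ - 0.1162i|10⟩ - 0.61i|11⟩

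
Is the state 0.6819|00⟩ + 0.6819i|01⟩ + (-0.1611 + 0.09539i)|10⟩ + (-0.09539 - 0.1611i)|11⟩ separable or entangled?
Separable

Writing the state as a|00⟩ + b|01⟩ + c|10⟩ + d|11⟩, it is a product state iff ad − bc = 0.
Here (a, b, c, d) = (0.6819, 0.6819i, (-0.1611 + 0.09539i), (-0.09539 - 0.1611i)): ad − bc = (0.6819)(-0.09539 - 0.1611i) − (0.6819i)(-0.1611 + 0.09539i) = 0, so the state is separable.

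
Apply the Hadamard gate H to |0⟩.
1/√2|0⟩ + 1/√2|1⟩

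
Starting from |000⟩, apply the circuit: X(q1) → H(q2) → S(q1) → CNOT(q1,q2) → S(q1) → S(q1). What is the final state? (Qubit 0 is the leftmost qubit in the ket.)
-(1/√2)i|010⟩ - (1/√2)i|011⟩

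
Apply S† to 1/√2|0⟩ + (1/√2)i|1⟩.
1/√2|0⟩ + 1/√2|1⟩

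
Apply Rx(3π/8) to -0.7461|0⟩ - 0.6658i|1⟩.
-0.9903|0⟩ - 0.1391i|1⟩

Rx(3π/8) = [[cos(θ/2), −i·sin(θ/2)], [−i·sin(θ/2), cos(θ/2)]]; θ = 3π/8, cos(θ/2) ≈ 0.83147, sin(θ/2) ≈ 0.55557.
With a = amp(|0⟩) = -0.7461 and b = amp(|1⟩) = -0.6658i:
new amp(|0⟩) = (0.83147)·a + (-0.55557i)·b = -0.9903
new amp(|1⟩) = (-0.55557i)·a + (0.83147)·b = -0.1391i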